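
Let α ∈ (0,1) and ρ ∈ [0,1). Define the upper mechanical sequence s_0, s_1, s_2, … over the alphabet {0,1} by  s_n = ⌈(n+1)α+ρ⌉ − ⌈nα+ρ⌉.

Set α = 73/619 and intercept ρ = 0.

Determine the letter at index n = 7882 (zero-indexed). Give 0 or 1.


0

(n+1)α + ρ = (7883·73) / 619 = 575459/619
nα + ρ     = (7882·73) / 619 = 575386/619
⌈575459/619⌉ = 930,  ⌈575386/619⌉ = 930
s_{7882} = 930 − 930 = 0


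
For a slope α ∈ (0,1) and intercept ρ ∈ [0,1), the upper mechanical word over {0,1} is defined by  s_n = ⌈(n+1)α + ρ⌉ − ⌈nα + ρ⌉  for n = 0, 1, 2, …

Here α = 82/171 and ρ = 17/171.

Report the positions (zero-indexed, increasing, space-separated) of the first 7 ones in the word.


n=0: ⌈99/171⌉−⌈17/171⌉ = 1−1 = 0
n=1: ⌈181/171⌉−⌈99/171⌉ = 2−1 = 1  ← one
n=2: ⌈263/171⌉−⌈181/171⌉ = 2−2 = 0
n=3: ⌈345/171⌉−⌈263/171⌉ = 3−2 = 1  ← one
n=4: ⌈427/171⌉−⌈345/171⌉ = 3−3 = 0
n=5: ⌈509/171⌉−⌈427/171⌉ = 3−3 = 0
n=6: ⌈591/171⌉−⌈509/171⌉ = 4−3 = 1  ← one
n=7: ⌈673/171⌉−⌈591/171⌉ = 4−4 = 0
n=8: ⌈755/171⌉−⌈673/171⌉ = 5−4 = 1  ← one
n=9: ⌈837/171⌉−⌈755/171⌉ = 5−5 = 0
n=10: ⌈919/171⌉−⌈837/171⌉ = 6−5 = 1  ← one
n=11: ⌈1001/171⌉−⌈919/171⌉ = 6−6 = 0
n=12: ⌈1083/171⌉−⌈1001/171⌉ = 7−6 = 1  ← one
n=13: ⌈1165/171⌉−⌈1083/171⌉ = 7−7 = 0
n=14: ⌈1247/171⌉−⌈1165/171⌉ = 8−7 = 1  ← one
positions of the first 7 ones: 1 3 6 8 10 12 14

1 3 6 8 10 12 14


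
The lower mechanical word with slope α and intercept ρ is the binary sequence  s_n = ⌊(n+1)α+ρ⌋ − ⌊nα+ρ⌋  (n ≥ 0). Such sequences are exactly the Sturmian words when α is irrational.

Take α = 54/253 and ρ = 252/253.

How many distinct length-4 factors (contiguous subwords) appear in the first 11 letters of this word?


t_n = ⌊(n·54+252)/253⌋ for n = 0 … 11:
  n=0…9: ⌊252/253⌋=0 ⌊306/253⌋=1 ⌊360/253⌋=1 ⌊414/253⌋=1 ⌊468/253⌋=1 ⌊522/253⌋=2 ⌊576/253⌋=2 ⌊630/253⌋=2 ⌊684/253⌋=2 ⌊738/253⌋=2
  n=10…11: ⌊792/253⌋=3 ⌊846/253⌋=3
s_n = t_(n+1) − t_n for n = 0 … 10 gives
prefix = 10001000010
slide a length-4 window over [0..3] … [7..10] (8 windows); first occurrence of each distinct factor:
  [  0..  3] 1000
  [  1..  4] 0001
  [  2..  5] 0010
  [  3..  6] 0100
  [  5..  8] 0000
  (the other 3 windows repeat one of these)
distinct factors: {0000, 0001, 0010, 0100, 1000}
count = 5  (Sturmian bound for length 4 is 5)

5


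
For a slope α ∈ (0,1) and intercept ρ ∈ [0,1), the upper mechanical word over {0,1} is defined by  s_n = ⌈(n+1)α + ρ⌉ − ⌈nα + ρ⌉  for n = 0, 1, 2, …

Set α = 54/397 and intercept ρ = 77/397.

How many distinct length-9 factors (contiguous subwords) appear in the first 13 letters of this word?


t_n = ⌈(n·54+77)/397⌉ for n = 0 … 13:
  n=0…9: ⌈77/397⌉=1 ⌈131/397⌉=1 ⌈185/397⌉=1 ⌈239/397⌉=1 ⌈293/397⌉=1 ⌈347/397⌉=1 ⌈401/397⌉=2 ⌈455/397⌉=2 ⌈509/397⌉=2 ⌈563/397⌉=2
  n=10…13: ⌈617/397⌉=2 ⌈671/397⌉=2 ⌈725/397⌉=2 ⌈779/397⌉=2
s_n = t_(n+1) − t_n for n = 0 … 12 gives
prefix = 0000010000000
slide a length-9 window over [0..8] … [4..12] (5 windows); first occurrence of each distinct factor:
  [  0..  8] 000001000
  [  1..  9] 000010000
  [  2.. 10] 000100000
  [  3.. 11] 001000000
  [  4.. 12] 010000000
distinct factors: {000001000, 000010000, 000100000, 001000000, 010000000}
count = 5  (Sturmian bound for length 9 is 10)

5


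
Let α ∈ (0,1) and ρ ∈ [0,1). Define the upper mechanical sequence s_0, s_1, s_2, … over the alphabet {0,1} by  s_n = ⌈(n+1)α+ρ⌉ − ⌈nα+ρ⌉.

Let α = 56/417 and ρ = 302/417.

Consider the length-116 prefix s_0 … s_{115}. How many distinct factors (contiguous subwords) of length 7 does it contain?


t_n = ⌈(n·56+302)/417⌉ for n = 0 … 116:
  n=0…9: ⌈302/417⌉=1 ⌈358/417⌉=1 ⌈414/417⌉=1 ⌈470/417⌉=2 ⌈526/417⌉=2 ⌈582/417⌉=2 ⌈638/417⌉=2 ⌈694/417⌉=2 ⌈750/417⌉=2 ⌈806/417⌉=2
  n=10…19: ⌈862/417⌉=3 ⌈918/417⌉=3 ⌈974/417⌉=3 ⌈1030/417⌉=3 ⌈1086/417⌉=3 ⌈1142/417⌉=3 ⌈1198/417⌉=3 ⌈1254/417⌉=4 ⌈1310/417⌉=4 ⌈1366/417⌉=4
  n=20…29: ⌈1422/417⌉=4 ⌈1478/417⌉=4 ⌈1534/417⌉=4 ⌈1590/417⌉=4 ⌈1646/417⌉=4 ⌈1702/417⌉=5 ⌈1758/417⌉=5 ⌈1814/417⌉=5 ⌈1870/417⌉=5 ⌈1926/417⌉=5
  n=30…39: ⌈1982/417⌉=5 ⌈2038/417⌉=5 ⌈2094/417⌉=6 ⌈2150/417⌉=6 ⌈2206/417⌉=6 ⌈2262/417⌉=6 ⌈2318/417⌉=6 ⌈2374/417⌉=6 ⌈2430/417⌉=6 ⌈2486/417⌉=6
  n=40…49: ⌈2542/417⌉=7 ⌈2598/417⌉=7 ⌈2654/417⌉=7 ⌈2710/417⌉=7 ⌈2766/417⌉=7 ⌈2822/417⌉=7 ⌈2878/417⌉=7 ⌈2934/417⌉=8 ⌈2990/417⌉=8 ⌈3046/417⌉=8
  n=50…59: ⌈3102/417⌉=8 ⌈3158/417⌉=8 ⌈3214/417⌉=8 ⌈3270/417⌉=8 ⌈3326/417⌉=8 ⌈3382/417⌉=9 ⌈3438/417⌉=9 ⌈3494/417⌉=9 ⌈3550/417⌉=9 ⌈3606/417⌉=9
  n=60…69: ⌈3662/417⌉=9 ⌈3718/417⌉=9 ⌈3774/417⌉=10 ⌈3830/417⌉=10 ⌈3886/417⌉=10 ⌈3942/417⌉=10 ⌈3998/417⌉=10 ⌈4054/417⌉=10 ⌈4110/417⌉=10 ⌈4166/417⌉=10
  n=70…79: ⌈4222/417⌉=11 ⌈4278/417⌉=11 ⌈4334/417⌉=11 ⌈4390/417⌉=11 ⌈4446/417⌉=11 ⌈4502/417⌉=11 ⌈4558/417⌉=11 ⌈4614/417⌉=12 ⌈4670/417⌉=12 ⌈4726/417⌉=12
  n=80…89: ⌈4782/417⌉=12 ⌈4838/417⌉=12 ⌈4894/417⌉=12 ⌈4950/417⌉=12 ⌈5006/417⌉=13 ⌈5062/417⌉=13 ⌈5118/417⌉=13 ⌈5174/417⌉=13 ⌈5230/417⌉=13 ⌈5286/417⌉=13
  n=90…99: ⌈5342/417⌉=13 ⌈5398/417⌉=13 ⌈5454/417⌉=14 ⌈5510/417⌉=14 ⌈5566/417⌉=14 ⌈5622/417⌉=14 ⌈5678/417⌉=14 ⌈5734/417⌉=14 ⌈5790/417⌉=14 ⌈5846/417⌉=15
  n=100…109: ⌈5902/417⌉=15 ⌈5958/417⌉=15 ⌈6014/417⌉=15 ⌈6070/417⌉=15 ⌈6126/417⌉=15 ⌈6182/417⌉=15 ⌈6238/417⌉=15 ⌈6294/417⌉=16 ⌈6350/417⌉=16 ⌈6406/417⌉=16
  n=110…116: ⌈6462/417⌉=16 ⌈6518/417⌉=16 ⌈6574/417⌉=16 ⌈6630/417⌉=16 ⌈6686/417⌉=17 ⌈6742/417⌉=17 ⌈6798/417⌉=17
s_n = t_(n+1) − t_n for n = 0 … 115 gives
prefix = 00100000010000001000000010000001000000010000001000000010000001000000010000001000000100000001000000100000001000000100
slide a length-7 window over [0..6] … [109..115] (110 windows); first occurrence of each distinct factor:
  [  0..  6] 0010000
  [  1..  7] 0100000
  [  2..  8] 1000000
  [  3..  9] 0000001
  [  4.. 10] 0000010
  [  5.. 11] 0000100
  [  6.. 12] 0001000
  [ 17.. 23] 0000000
  (the other 102 windows repeat one of these)
distinct factors: {0000000, 0000001, 0000010, 0000100, 0001000, 0010000, 0100000, 1000000}
count = 8  (Sturmian bound for length 7 is 8)

8


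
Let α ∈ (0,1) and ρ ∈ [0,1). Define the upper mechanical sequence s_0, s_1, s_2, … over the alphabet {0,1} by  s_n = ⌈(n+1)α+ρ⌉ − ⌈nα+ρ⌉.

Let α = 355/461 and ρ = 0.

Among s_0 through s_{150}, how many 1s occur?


117

#1s = Σ_{n=0}^{150} s_n = Σ_{n=0}^{150} (⌈(n+1)α+ρ⌉ − ⌈nα+ρ⌉)
the sum telescopes: every ⌈nα+ρ⌉ with 0 < n < 151 appears once with + and once with −, leaving ⌈151α+ρ⌉ − ⌈0·α+ρ⌉
151α + ρ = (151·355) / 461 = 53605/461
ρ = 0/461
⌈53605/461⌉ = 117,  ⌈0/461⌉ = 0
#1s = 117 − 0 = 117


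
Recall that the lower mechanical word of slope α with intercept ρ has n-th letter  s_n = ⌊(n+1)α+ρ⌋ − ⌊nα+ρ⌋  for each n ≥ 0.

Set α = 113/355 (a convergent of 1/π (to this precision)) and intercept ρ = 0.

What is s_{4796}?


0

(n+1)α + ρ = (4797·113) / 355 = 542061/355
nα + ρ     = (4796·113) / 355 = 541948/355
⌊542061/355⌋ = 1526,  ⌊541948/355⌋ = 1526
s_{4796} = 1526 − 1526 = 0


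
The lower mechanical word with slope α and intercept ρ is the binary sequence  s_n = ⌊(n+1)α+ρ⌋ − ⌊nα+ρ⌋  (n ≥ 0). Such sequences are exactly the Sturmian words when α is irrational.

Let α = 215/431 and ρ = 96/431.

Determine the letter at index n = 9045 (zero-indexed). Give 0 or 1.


(n+1)α + ρ = (9046·215 + 96) / 431 = 1944986/431
nα + ρ     = (9045·215 + 96) / 431 = 1944771/431
⌊1944986/431⌋ = 4512,  ⌊1944771/431⌋ = 4512
s_{9045} = 4512 − 4512 = 0

0


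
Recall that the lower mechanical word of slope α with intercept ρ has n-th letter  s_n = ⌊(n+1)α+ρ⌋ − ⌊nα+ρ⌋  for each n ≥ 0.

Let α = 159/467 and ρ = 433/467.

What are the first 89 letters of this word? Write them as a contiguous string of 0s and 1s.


10010010010100100100100100100100100100100100100100100100101001001001001001001001001001001

n=0: ⌊(1·159+433)/467⌋ − ⌊(0·159+433)/467⌋ = ⌊592/467⌋ − ⌊433/467⌋ = 1 − 0 = 1
n=1: ⌊(2·159+433)/467⌋ − ⌊(1·159+433)/467⌋ = ⌊751/467⌋ − ⌊592/467⌋ = 1 − 1 = 0
n=2: ⌊(3·159+433)/467⌋ − ⌊(2·159+433)/467⌋ = ⌊910/467⌋ − ⌊751/467⌋ = 1 − 1 = 0
n=3: ⌊(4·159+433)/467⌋ − ⌊(3·159+433)/467⌋ = ⌊1069/467⌋ − ⌊910/467⌋ = 2 − 1 = 1
n=4: ⌊(5·159+433)/467⌋ − ⌊(4·159+433)/467⌋ = ⌊1228/467⌋ − ⌊1069/467⌋ = 2 − 2 = 0
n=5: ⌊(6·159+433)/467⌋ − ⌊(5·159+433)/467⌋ = ⌊1387/467⌋ − ⌊1228/467⌋ = 2 − 2 = 0
n=6: ⌊(7·159+433)/467⌋ − ⌊(6·159+433)/467⌋ = ⌊1546/467⌋ − ⌊1387/467⌋ = 3 − 2 = 1
n=7: ⌊(8·159+433)/467⌋ − ⌊(7·159+433)/467⌋ = ⌊1705/467⌋ − ⌊1546/467⌋ = 3 − 3 = 0
n=8: ⌊(9·159+433)/467⌋ − ⌊(8·159+433)/467⌋ = ⌊1864/467⌋ − ⌊1705/467⌋ = 3 − 3 = 0
n=9: ⌊(10·159+433)/467⌋ − ⌊(9·159+433)/467⌋ = ⌊2023/467⌋ − ⌊1864/467⌋ = 4 − 3 = 1
n=10: ⌊(11·159+433)/467⌋ − ⌊(10·159+433)/467⌋ = ⌊2182/467⌋ − ⌊2023/467⌋ = 4 − 4 = 0
n=11: ⌊(12·159+433)/467⌋ − ⌊(11·159+433)/467⌋ = ⌊2341/467⌋ − ⌊2182/467⌋ = 5 − 4 = 1
n=12: ⌊(13·159+433)/467⌋ − ⌊(12·159+433)/467⌋ = ⌊2500/467⌋ − ⌊2341/467⌋ = 5 − 5 = 0
n=13: ⌊(14·159+433)/467⌋ − ⌊(13·159+433)/467⌋ = ⌊2659/467⌋ − ⌊2500/467⌋ = 5 − 5 = 0
n=14: ⌊(15·159+433)/467⌋ − ⌊(14·159+433)/467⌋ = ⌊2818/467⌋ − ⌊2659/467⌋ = 6 − 5 = 1
n=15: ⌊(16·159+433)/467⌋ − ⌊(15·159+433)/467⌋ = ⌊2977/467⌋ − ⌊2818/467⌋ = 6 − 6 = 0
n=16: ⌊(17·159+433)/467⌋ − ⌊(16·159+433)/467⌋ = ⌊3136/467⌋ − ⌊2977/467⌋ = 6 − 6 = 0
n=17: ⌊(18·159+433)/467⌋ − ⌊(17·159+433)/467⌋ = ⌊3295/467⌋ − ⌊3136/467⌋ = 7 − 6 = 1
n=18: ⌊(19·159+433)/467⌋ − ⌊(18·159+433)/467⌋ = ⌊3454/467⌋ − ⌊3295/467⌋ = 7 − 7 = 0
n=19: ⌊(20·159+433)/467⌋ − ⌊(19·159+433)/467⌋ = ⌊3613/467⌋ − ⌊3454/467⌋ = 7 − 7 = 0
n=20: ⌊(21·159+433)/467⌋ − ⌊(20·159+433)/467⌋ = ⌊3772/467⌋ − ⌊3613/467⌋ = 8 − 7 = 1
n=21: ⌊(22·159+433)/467⌋ − ⌊(21·159+433)/467⌋ = ⌊3931/467⌋ − ⌊3772/467⌋ = 8 − 8 = 0
n=22: ⌊(23·159+433)/467⌋ − ⌊(22·159+433)/467⌋ = ⌊4090/467⌋ − ⌊3931/467⌋ = 8 − 8 = 0
n=23: ⌊(24·159+433)/467⌋ − ⌊(23·159+433)/467⌋ = ⌊4249/467⌋ − ⌊4090/467⌋ = 9 − 8 = 1
n=24: ⌊(25·159+433)/467⌋ − ⌊(24·159+433)/467⌋ = ⌊4408/467⌋ − ⌊4249/467⌋ = 9 − 9 = 0
n=25: ⌊(26·159+433)/467⌋ − ⌊(25·159+433)/467⌋ = ⌊4567/467⌋ − ⌊4408/467⌋ = 9 − 9 = 0
n=26: ⌊(27·159+433)/467⌋ − ⌊(26·159+433)/467⌋ = ⌊4726/467⌋ − ⌊4567/467⌋ = 10 − 9 = 1
n=27: ⌊(28·159+433)/467⌋ − ⌊(27·159+433)/467⌋ = ⌊4885/467⌋ − ⌊4726/467⌋ = 10 − 10 = 0
n=28: ⌊(29·159+433)/467⌋ − ⌊(28·159+433)/467⌋ = ⌊5044/467⌋ − ⌊4885/467⌋ = 10 − 10 = 0
n=29: ⌊(30·159+433)/467⌋ − ⌊(29·159+433)/467⌋ = ⌊5203/467⌋ − ⌊5044/467⌋ = 11 − 10 = 1
n=30: ⌊(31·159+433)/467⌋ − ⌊(30·159+433)/467⌋ = ⌊5362/467⌋ − ⌊5203/467⌋ = 11 − 11 = 0
n=31: ⌊(32·159+433)/467⌋ − ⌊(31·159+433)/467⌋ = ⌊5521/467⌋ − ⌊5362/467⌋ = 11 − 11 = 0
n=32: ⌊(33·159+433)/467⌋ − ⌊(32·159+433)/467⌋ = ⌊5680/467⌋ − ⌊5521/467⌋ = 12 − 11 = 1
n=33: ⌊(34·159+433)/467⌋ − ⌊(33·159+433)/467⌋ = ⌊5839/467⌋ − ⌊5680/467⌋ = 12 − 12 = 0
n=34: ⌊(35·159+433)/467⌋ − ⌊(34·159+433)/467⌋ = ⌊5998/467⌋ − ⌊5839/467⌋ = 12 − 12 = 0
n=35: ⌊(36·159+433)/467⌋ − ⌊(35·159+433)/467⌋ = ⌊6157/467⌋ − ⌊5998/467⌋ = 13 − 12 = 1
n=36: ⌊(37·159+433)/467⌋ − ⌊(36·159+433)/467⌋ = ⌊6316/467⌋ − ⌊6157/467⌋ = 13 − 13 = 0
n=37: ⌊(38·159+433)/467⌋ − ⌊(37·159+433)/467⌋ = ⌊6475/467⌋ − ⌊6316/467⌋ = 13 − 13 = 0
n=38: ⌊(39·159+433)/467⌋ − ⌊(38·159+433)/467⌋ = ⌊6634/467⌋ − ⌊6475/467⌋ = 14 − 13 = 1
n=39: ⌊(40·159+433)/467⌋ − ⌊(39·159+433)/467⌋ = ⌊6793/467⌋ − ⌊6634/467⌋ = 14 − 14 = 0
n=40: ⌊(41·159+433)/467⌋ − ⌊(40·159+433)/467⌋ = ⌊6952/467⌋ − ⌊6793/467⌋ = 14 − 14 = 0
n=41: ⌊(42·159+433)/467⌋ − ⌊(41·159+433)/467⌋ = ⌊7111/467⌋ − ⌊6952/467⌋ = 15 − 14 = 1
n=42: ⌊(43·159+433)/467⌋ − ⌊(42·159+433)/467⌋ = ⌊7270/467⌋ − ⌊7111/467⌋ = 15 − 15 = 0
n=43: ⌊(44·159+433)/467⌋ − ⌊(43·159+433)/467⌋ = ⌊7429/467⌋ − ⌊7270/467⌋ = 15 − 15 = 0
n=44: ⌊(45·159+433)/467⌋ − ⌊(44·159+433)/467⌋ = ⌊7588/467⌋ − ⌊7429/467⌋ = 16 − 15 = 1
n=45: ⌊(46·159+433)/467⌋ − ⌊(45·159+433)/467⌋ = ⌊7747/467⌋ − ⌊7588/467⌋ = 16 − 16 = 0
n=46: ⌊(47·159+433)/467⌋ − ⌊(46·159+433)/467⌋ = ⌊7906/467⌋ − ⌊7747/467⌋ = 16 − 16 = 0
n=47: ⌊(48·159+433)/467⌋ − ⌊(47·159+433)/467⌋ = ⌊8065/467⌋ − ⌊7906/467⌋ = 17 − 16 = 1
n=48: ⌊(49·159+433)/467⌋ − ⌊(48·159+433)/467⌋ = ⌊8224/467⌋ − ⌊8065/467⌋ = 17 − 17 = 0
n=49: ⌊(50·159+433)/467⌋ − ⌊(49·159+433)/467⌋ = ⌊8383/467⌋ − ⌊8224/467⌋ = 17 − 17 = 0
n=50: ⌊(51·159+433)/467⌋ − ⌊(50·159+433)/467⌋ = ⌊8542/467⌋ − ⌊8383/467⌋ = 18 − 17 = 1
n=51: ⌊(52·159+433)/467⌋ − ⌊(51·159+433)/467⌋ = ⌊8701/467⌋ − ⌊8542/467⌋ = 18 − 18 = 0
n=52: ⌊(53·159+433)/467⌋ − ⌊(52·159+433)/467⌋ = ⌊8860/467⌋ − ⌊8701/467⌋ = 18 − 18 = 0
n=53: ⌊(54·159+433)/467⌋ − ⌊(53·159+433)/467⌋ = ⌊9019/467⌋ − ⌊8860/467⌋ = 19 − 18 = 1
n=54: ⌊(55·159+433)/467⌋ − ⌊(54·159+433)/467⌋ = ⌊9178/467⌋ − ⌊9019/467⌋ = 19 − 19 = 0
n=55: ⌊(56·159+433)/467⌋ − ⌊(55·159+433)/467⌋ = ⌊9337/467⌋ − ⌊9178/467⌋ = 19 − 19 = 0
n=56: ⌊(57·159+433)/467⌋ − ⌊(56·159+433)/467⌋ = ⌊9496/467⌋ − ⌊9337/467⌋ = 20 − 19 = 1
n=57: ⌊(58·159+433)/467⌋ − ⌊(57·159+433)/467⌋ = ⌊9655/467⌋ − ⌊9496/467⌋ = 20 − 20 = 0
n=58: ⌊(59·159+433)/467⌋ − ⌊(58·159+433)/467⌋ = ⌊9814/467⌋ − ⌊9655/467⌋ = 21 − 20 = 1
n=59: ⌊(60·159+433)/467⌋ − ⌊(59·159+433)/467⌋ = ⌊9973/467⌋ − ⌊9814/467⌋ = 21 − 21 = 0
n=60: ⌊(61·159+433)/467⌋ − ⌊(60·159+433)/467⌋ = ⌊10132/467⌋ − ⌊9973/467⌋ = 21 − 21 = 0
n=61: ⌊(62·159+433)/467⌋ − ⌊(61·159+433)/467⌋ = ⌊10291/467⌋ − ⌊10132/467⌋ = 22 − 21 = 1
n=62: ⌊(63·159+433)/467⌋ − ⌊(62·159+433)/467⌋ = ⌊10450/467⌋ − ⌊10291/467⌋ = 22 − 22 = 0
n=63: ⌊(64·159+433)/467⌋ − ⌊(63·159+433)/467⌋ = ⌊10609/467⌋ − ⌊10450/467⌋ = 22 − 22 = 0
n=64: ⌊(65·159+433)/467⌋ − ⌊(64·159+433)/467⌋ = ⌊10768/467⌋ − ⌊10609/467⌋ = 23 − 22 = 1
n=65: ⌊(66·159+433)/467⌋ − ⌊(65·159+433)/467⌋ = ⌊10927/467⌋ − ⌊10768/467⌋ = 23 − 23 = 0
n=66: ⌊(67·159+433)/467⌋ − ⌊(66·159+433)/467⌋ = ⌊11086/467⌋ − ⌊10927/467⌋ = 23 − 23 = 0
n=67: ⌊(68·159+433)/467⌋ − ⌊(67·159+433)/467⌋ = ⌊11245/467⌋ − ⌊11086/467⌋ = 24 − 23 = 1
n=68: ⌊(69·159+433)/467⌋ − ⌊(68·159+433)/467⌋ = ⌊11404/467⌋ − ⌊11245/467⌋ = 24 − 24 = 0
n=69: ⌊(70·159+433)/467⌋ − ⌊(69·159+433)/467⌋ = ⌊11563/467⌋ − ⌊11404/467⌋ = 24 − 24 = 0
n=70: ⌊(71·159+433)/467⌋ − ⌊(70·159+433)/467⌋ = ⌊11722/467⌋ − ⌊11563/467⌋ = 25 − 24 = 1
n=71: ⌊(72·159+433)/467⌋ − ⌊(71·159+433)/467⌋ = ⌊11881/467⌋ − ⌊11722/467⌋ = 25 − 25 = 0
n=72: ⌊(73·159+433)/467⌋ − ⌊(72·159+433)/467⌋ = ⌊12040/467⌋ − ⌊11881/467⌋ = 25 − 25 = 0
n=73: ⌊(74·159+433)/467⌋ − ⌊(73·159+433)/467⌋ = ⌊12199/467⌋ − ⌊12040/467⌋ = 26 − 25 = 1
n=74: ⌊(75·159+433)/467⌋ − ⌊(74·159+433)/467⌋ = ⌊12358/467⌋ − ⌊12199/467⌋ = 26 − 26 = 0
n=75: ⌊(76·159+433)/467⌋ − ⌊(75·159+433)/467⌋ = ⌊12517/467⌋ − ⌊12358/467⌋ = 26 − 26 = 0
n=76: ⌊(77·159+433)/467⌋ − ⌊(76·159+433)/467⌋ = ⌊12676/467⌋ − ⌊12517/467⌋ = 27 − 26 = 1
n=77: ⌊(78·159+433)/467⌋ − ⌊(77·159+433)/467⌋ = ⌊12835/467⌋ − ⌊12676/467⌋ = 27 − 27 = 0
n=78: ⌊(79·159+433)/467⌋ − ⌊(78·159+433)/467⌋ = ⌊12994/467⌋ − ⌊12835/467⌋ = 27 − 27 = 0
n=79: ⌊(80·159+433)/467⌋ − ⌊(79·159+433)/467⌋ = ⌊13153/467⌋ − ⌊12994/467⌋ = 28 − 27 = 1
n=80: ⌊(81·159+433)/467⌋ − ⌊(80·159+433)/467⌋ = ⌊13312/467⌋ − ⌊13153/467⌋ = 28 − 28 = 0
n=81: ⌊(82·159+433)/467⌋ − ⌊(81·159+433)/467⌋ = ⌊13471/467⌋ − ⌊13312/467⌋ = 28 − 28 = 0
n=82: ⌊(83·159+433)/467⌋ − ⌊(82·159+433)/467⌋ = ⌊13630/467⌋ − ⌊13471/467⌋ = 29 − 28 = 1
n=83: ⌊(84·159+433)/467⌋ − ⌊(83·159+433)/467⌋ = ⌊13789/467⌋ − ⌊13630/467⌋ = 29 − 29 = 0
n=84: ⌊(85·159+433)/467⌋ − ⌊(84·159+433)/467⌋ = ⌊13948/467⌋ − ⌊13789/467⌋ = 29 − 29 = 0
n=85: ⌊(86·159+433)/467⌋ − ⌊(85·159+433)/467⌋ = ⌊14107/467⌋ − ⌊13948/467⌋ = 30 − 29 = 1
n=86: ⌊(87·159+433)/467⌋ − ⌊(86·159+433)/467⌋ = ⌊14266/467⌋ − ⌊14107/467⌋ = 30 − 30 = 0
n=87: ⌊(88·159+433)/467⌋ − ⌊(87·159+433)/467⌋ = ⌊14425/467⌋ − ⌊14266/467⌋ = 30 − 30 = 0
n=88: ⌊(89·159+433)/467⌋ − ⌊(88·159+433)/467⌋ = ⌊14584/467⌋ − ⌊14425/467⌋ = 31 − 30 = 1


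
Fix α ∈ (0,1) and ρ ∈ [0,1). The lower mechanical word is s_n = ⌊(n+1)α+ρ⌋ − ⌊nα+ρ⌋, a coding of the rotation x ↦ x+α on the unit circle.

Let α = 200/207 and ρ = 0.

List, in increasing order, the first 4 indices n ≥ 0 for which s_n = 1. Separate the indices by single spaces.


n=0: ⌊200/207⌋−⌊0/207⌋ = 0−0 = 0
n=1: ⌊400/207⌋−⌊200/207⌋ = 1−0 = 1  ← one
n=2: ⌊600/207⌋−⌊400/207⌋ = 2−1 = 1  ← one
n=3: ⌊800/207⌋−⌊600/207⌋ = 3−2 = 1  ← one
n=4: ⌊1000/207⌋−⌊800/207⌋ = 4−3 = 1  ← one
positions of the first 4 ones: 1 2 3 4

1 2 3 4


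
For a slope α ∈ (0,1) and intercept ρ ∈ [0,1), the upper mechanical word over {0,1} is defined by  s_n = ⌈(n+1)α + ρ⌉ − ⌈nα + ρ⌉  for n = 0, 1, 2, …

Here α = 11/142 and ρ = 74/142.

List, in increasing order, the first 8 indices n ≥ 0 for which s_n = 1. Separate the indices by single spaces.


n=0: ⌈85/142⌉−⌈74/142⌉ = 1−1 = 0
n=1: ⌈96/142⌉−⌈85/142⌉ = 1−1 = 0
  …
n=6: ⌈151/142⌉−⌈140/142⌉ = 2−1 = 1  ← one
n=7: ⌈162/142⌉−⌈151/142⌉ = 2−2 = 0
n=8: ⌈173/142⌉−⌈162/142⌉ = 2−2 = 0
  …
n=19: ⌈294/142⌉−⌈283/142⌉ = 3−2 = 1  ← one
n=20: ⌈305/142⌉−⌈294/142⌉ = 3−3 = 0
n=21: ⌈316/142⌉−⌈305/142⌉ = 3−3 = 0
  …
n=32: ⌈437/142⌉−⌈426/142⌉ = 4−3 = 1  ← one
n=33: ⌈448/142⌉−⌈437/142⌉ = 4−4 = 0
n=34: ⌈459/142⌉−⌈448/142⌉ = 4−4 = 0
  …
n=44: ⌈569/142⌉−⌈558/142⌉ = 5−4 = 1  ← one
n=45: ⌈580/142⌉−⌈569/142⌉ = 5−5 = 0
n=46: ⌈591/142⌉−⌈580/142⌉ = 5−5 = 0
  …
n=57: ⌈712/142⌉−⌈701/142⌉ = 6−5 = 1  ← one
n=58: ⌈723/142⌉−⌈712/142⌉ = 6−6 = 0
n=59: ⌈734/142⌉−⌈723/142⌉ = 6−6 = 0
  …
n=70: ⌈855/142⌉−⌈844/142⌉ = 7−6 = 1  ← one
n=71: ⌈866/142⌉−⌈855/142⌉ = 7−7 = 0
n=72: ⌈877/142⌉−⌈866/142⌉ = 7−7 = 0
  …
n=83: ⌈998/142⌉−⌈987/142⌉ = 8−7 = 1  ← one
n=84: ⌈1009/142⌉−⌈998/142⌉ = 8−8 = 0
n=85: ⌈1020/142⌉−⌈1009/142⌉ = 8−8 = 0
  …
n=96: ⌈1141/142⌉−⌈1130/142⌉ = 9−8 = 1  ← one
positions of the first 8 ones: 6 19 32 44 57 70 83 96

6 19 32 44 57 70 83 96


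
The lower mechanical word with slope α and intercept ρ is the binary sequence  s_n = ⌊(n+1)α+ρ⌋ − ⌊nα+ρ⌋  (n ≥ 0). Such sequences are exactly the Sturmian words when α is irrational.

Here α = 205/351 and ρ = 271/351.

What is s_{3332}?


1

(n+1)α + ρ = (3333·205 + 271) / 351 = 683536/351
nα + ρ     = (3332·205 + 271) / 351 = 683331/351
⌊683536/351⌋ = 1947,  ⌊683331/351⌋ = 1946
s_{3332} = 1947 − 1946 = 1


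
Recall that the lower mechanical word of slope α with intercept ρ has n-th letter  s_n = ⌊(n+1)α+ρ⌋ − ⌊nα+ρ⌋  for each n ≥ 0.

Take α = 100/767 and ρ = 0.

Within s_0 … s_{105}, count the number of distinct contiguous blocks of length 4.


5

t_n = ⌊(n·100)/767⌋ for n = 0 … 106:
  n=0…9: ⌊0/767⌋=0 ⌊100/767⌋=0 ⌊200/767⌋=0 ⌊300/767⌋=0 ⌊400/767⌋=0 ⌊500/767⌋=0 ⌊600/767⌋=0 ⌊700/767⌋=0 ⌊800/767⌋=1 ⌊900/767⌋=1
  n=10…19: ⌊1000/767⌋=1 ⌊1100/767⌋=1 ⌊1200/767⌋=1 ⌊1300/767⌋=1 ⌊1400/767⌋=1 ⌊1500/767⌋=1 ⌊1600/767⌋=2 ⌊1700/767⌋=2 ⌊1800/767⌋=2 ⌊1900/767⌋=2
  n=20…29: ⌊2000/767⌋=2 ⌊2100/767⌋=2 ⌊2200/767⌋=2 ⌊2300/767⌋=2 ⌊2400/767⌋=3 ⌊2500/767⌋=3 ⌊2600/767⌋=3 ⌊2700/767⌋=3 ⌊2800/767⌋=3 ⌊2900/767⌋=3
  n=30…39: ⌊3000/767⌋=3 ⌊3100/767⌋=4 ⌊3200/767⌋=4 ⌊3300/767⌋=4 ⌊3400/767⌋=4 ⌊3500/767⌋=4 ⌊3600/767⌋=4 ⌊3700/767⌋=4 ⌊3800/767⌋=4 ⌊3900/767⌋=5
  n=40…49: ⌊4000/767⌋=5 ⌊4100/767⌋=5 ⌊4200/767⌋=5 ⌊4300/767⌋=5 ⌊4400/767⌋=5 ⌊4500/767⌋=5 ⌊4600/767⌋=5 ⌊4700/767⌋=6 ⌊4800/767⌋=6 ⌊4900/767⌋=6
  n=50…59: ⌊5000/767⌋=6 ⌊5100/767⌋=6 ⌊5200/767⌋=6 ⌊5300/767⌋=6 ⌊5400/767⌋=7 ⌊5500/767⌋=7 ⌊5600/767⌋=7 ⌊5700/767⌋=7 ⌊5800/767⌋=7 ⌊5900/767⌋=7
  n=60…69: ⌊6000/767⌋=7 ⌊6100/767⌋=7 ⌊6200/767⌋=8 ⌊6300/767⌋=8 ⌊6400/767⌋=8 ⌊6500/767⌋=8 ⌊6600/767⌋=8 ⌊6700/767⌋=8 ⌊6800/767⌋=8 ⌊6900/767⌋=8
  n=70…79: ⌊7000/767⌋=9 ⌊7100/767⌋=9 ⌊7200/767⌋=9 ⌊7300/767⌋=9 ⌊7400/767⌋=9 ⌊7500/767⌋=9 ⌊7600/767⌋=9 ⌊7700/767⌋=10 ⌊7800/767⌋=10 ⌊7900/767⌋=10
  n=80…89: ⌊8000/767⌋=10 ⌊8100/767⌋=10 ⌊8200/767⌋=10 ⌊8300/767⌋=10 ⌊8400/767⌋=10 ⌊8500/767⌋=11 ⌊8600/767⌋=11 ⌊8700/767⌋=11 ⌊8800/767⌋=11 ⌊8900/767⌋=11
  n=90…99: ⌊9000/767⌋=11 ⌊9100/767⌋=11 ⌊9200/767⌋=11 ⌊9300/767⌋=12 ⌊9400/767⌋=12 ⌊9500/767⌋=12 ⌊9600/767⌋=12 ⌊9700/767⌋=12 ⌊9800/767⌋=12 ⌊9900/767⌋=12
  n=100…106: ⌊10000/767⌋=13 ⌊10100/767⌋=13 ⌊10200/767⌋=13 ⌊10300/767⌋=13 ⌊10400/767⌋=13 ⌊10500/767⌋=13 ⌊10600/767⌋=13
s_n = t_(n+1) − t_n for n = 0 … 105 gives
prefix = 0000000100000001000000010000001000000010000000100000010000000100000001000000100000001000000010000001000000
slide a length-4 window over [0..3] … [102..105] (103 windows); first occurrence of each distinct factor:
  [  0..  3] 0000
  [  4..  7] 0001
  [  5..  8] 0010
  [  6..  9] 0100
  [  7.. 10] 1000
  (the other 98 windows repeat one of these)
distinct factors: {0000, 0001, 0010, 0100, 1000}
count = 5  (Sturmian bound for length 4 is 5)


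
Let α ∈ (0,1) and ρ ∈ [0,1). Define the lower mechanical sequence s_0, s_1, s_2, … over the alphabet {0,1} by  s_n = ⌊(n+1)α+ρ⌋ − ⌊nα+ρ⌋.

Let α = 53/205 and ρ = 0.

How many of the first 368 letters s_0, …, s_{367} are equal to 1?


95

#1s = Σ_{n=0}^{367} s_n = Σ_{n=0}^{367} (⌊(n+1)α+ρ⌋ − ⌊nα+ρ⌋)
the sum telescopes: every ⌊nα+ρ⌋ with 0 < n < 368 appears once with + and once with −, leaving ⌊368α+ρ⌋ − ⌊0·α+ρ⌋
368α + ρ = (368·53) / 205 = 19504/205
ρ = 0/205
⌊19504/205⌋ = 95,  ⌊0/205⌋ = 0
#1s = 95 − 0 = 95


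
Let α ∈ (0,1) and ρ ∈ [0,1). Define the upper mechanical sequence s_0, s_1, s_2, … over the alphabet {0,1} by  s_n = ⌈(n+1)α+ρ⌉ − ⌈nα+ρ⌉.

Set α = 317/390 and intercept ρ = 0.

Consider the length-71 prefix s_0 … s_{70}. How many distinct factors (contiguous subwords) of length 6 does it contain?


7

t_n = ⌈(n·317)/390⌉ for n = 0 … 71:
  n=0…9: ⌈0/390⌉=0 ⌈317/390⌉=1 ⌈634/390⌉=2 ⌈951/390⌉=3 ⌈1268/390⌉=4 ⌈1585/390⌉=5 ⌈1902/390⌉=5 ⌈2219/390⌉=6 ⌈2536/390⌉=7 ⌈2853/390⌉=8
  n=10…19: ⌈3170/390⌉=9 ⌈3487/390⌉=9 ⌈3804/390⌉=10 ⌈4121/390⌉=11 ⌈4438/390⌉=12 ⌈4755/390⌉=13 ⌈5072/390⌉=14 ⌈5389/390⌉=14 ⌈5706/390⌉=15 ⌈6023/390⌉=16
  n=20…29: ⌈6340/390⌉=17 ⌈6657/390⌉=18 ⌈6974/390⌉=18 ⌈7291/390⌉=19 ⌈7608/390⌉=20 ⌈7925/390⌉=21 ⌈8242/390⌉=22 ⌈8559/390⌉=22 ⌈8876/390⌉=23 ⌈9193/390⌉=24
  n=30…39: ⌈9510/390⌉=25 ⌈9827/390⌉=26 ⌈10144/390⌉=27 ⌈10461/390⌉=27 ⌈10778/390⌉=28 ⌈11095/390⌉=29 ⌈11412/390⌉=30 ⌈11729/390⌉=31 ⌈12046/390⌉=31 ⌈12363/390⌉=32
  n=40…49: ⌈12680/390⌉=33 ⌈12997/390⌉=34 ⌈13314/390⌉=35 ⌈13631/390⌉=35 ⌈13948/390⌉=36 ⌈14265/390⌉=37 ⌈14582/390⌉=38 ⌈14899/390⌉=39 ⌈15216/390⌉=40 ⌈15533/390⌉=40
  n=50…59: ⌈15850/390⌉=41 ⌈16167/390⌉=42 ⌈16484/390⌉=43 ⌈16801/390⌉=44 ⌈17118/390⌉=44 ⌈17435/390⌉=45 ⌈17752/390⌉=46 ⌈18069/390⌉=47 ⌈18386/390⌉=48 ⌈18703/390⌉=48
  n=60…69: ⌈19020/390⌉=49 ⌈19337/390⌉=50 ⌈19654/390⌉=51 ⌈19971/390⌉=52 ⌈20288/390⌉=53 ⌈20605/390⌉=53 ⌈20922/390⌉=54 ⌈21239/390⌉=55 ⌈21556/390⌉=56 ⌈21873/390⌉=57
  n=70…71: ⌈22190/390⌉=57 ⌈22507/390⌉=58
s_n = t_(n+1) − t_n for n = 0 … 70 gives
prefix = 11111011110111110111101111011111011110111101111101111011110111110111101
slide a length-6 window over [0..5] … [65..70] (66 windows); first occurrence of each distinct factor:
  [  0..  5] 111110
  [  1..  6] 111101
  [  2..  7] 111011
  [  3..  8] 110111
  [  4..  9] 101111
  [  5.. 10] 011110
  [ 10.. 15] 011111
  (the other 59 windows repeat one of these)
distinct factors: {011110, 011111, 101111, 110111, 111011, 111101, 111110}
count = 7  (Sturmian bound for length 6 is 7)


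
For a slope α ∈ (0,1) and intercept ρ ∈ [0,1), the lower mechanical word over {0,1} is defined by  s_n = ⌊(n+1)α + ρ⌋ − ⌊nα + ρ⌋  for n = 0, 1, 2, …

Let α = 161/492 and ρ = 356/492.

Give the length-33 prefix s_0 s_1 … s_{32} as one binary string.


n=0: ⌊(1·161+356)/492⌋ − ⌊(0·161+356)/492⌋ = ⌊517/492⌋ − ⌊356/492⌋ = 1 − 0 = 1
n=1: ⌊(2·161+356)/492⌋ − ⌊(1·161+356)/492⌋ = ⌊678/492⌋ − ⌊517/492⌋ = 1 − 1 = 0
n=2: ⌊(3·161+356)/492⌋ − ⌊(2·161+356)/492⌋ = ⌊839/492⌋ − ⌊678/492⌋ = 1 − 1 = 0
n=3: ⌊(4·161+356)/492⌋ − ⌊(3·161+356)/492⌋ = ⌊1000/492⌋ − ⌊839/492⌋ = 2 − 1 = 1
n=4: ⌊(5·161+356)/492⌋ − ⌊(4·161+356)/492⌋ = ⌊1161/492⌋ − ⌊1000/492⌋ = 2 − 2 = 0
n=5: ⌊(6·161+356)/492⌋ − ⌊(5·161+356)/492⌋ = ⌊1322/492⌋ − ⌊1161/492⌋ = 2 − 2 = 0
n=6: ⌊(7·161+356)/492⌋ − ⌊(6·161+356)/492⌋ = ⌊1483/492⌋ − ⌊1322/492⌋ = 3 − 2 = 1
n=7: ⌊(8·161+356)/492⌋ − ⌊(7·161+356)/492⌋ = ⌊1644/492⌋ − ⌊1483/492⌋ = 3 − 3 = 0
n=8: ⌊(9·161+356)/492⌋ − ⌊(8·161+356)/492⌋ = ⌊1805/492⌋ − ⌊1644/492⌋ = 3 − 3 = 0
n=9: ⌊(10·161+356)/492⌋ − ⌊(9·161+356)/492⌋ = ⌊1966/492⌋ − ⌊1805/492⌋ = 3 − 3 = 0
n=10: ⌊(11·161+356)/492⌋ − ⌊(10·161+356)/492⌋ = ⌊2127/492⌋ − ⌊1966/492⌋ = 4 − 3 = 1
n=11: ⌊(12·161+356)/492⌋ − ⌊(11·161+356)/492⌋ = ⌊2288/492⌋ − ⌊2127/492⌋ = 4 − 4 = 0
n=12: ⌊(13·161+356)/492⌋ − ⌊(12·161+356)/492⌋ = ⌊2449/492⌋ − ⌊2288/492⌋ = 4 − 4 = 0
n=13: ⌊(14·161+356)/492⌋ − ⌊(13·161+356)/492⌋ = ⌊2610/492⌋ − ⌊2449/492⌋ = 5 − 4 = 1
n=14: ⌊(15·161+356)/492⌋ − ⌊(14·161+356)/492⌋ = ⌊2771/492⌋ − ⌊2610/492⌋ = 5 − 5 = 0
n=15: ⌊(16·161+356)/492⌋ − ⌊(15·161+356)/492⌋ = ⌊2932/492⌋ − ⌊2771/492⌋ = 5 − 5 = 0
n=16: ⌊(17·161+356)/492⌋ − ⌊(16·161+356)/492⌋ = ⌊3093/492⌋ − ⌊2932/492⌋ = 6 − 5 = 1
n=17: ⌊(18·161+356)/492⌋ − ⌊(17·161+356)/492⌋ = ⌊3254/492⌋ − ⌊3093/492⌋ = 6 − 6 = 0
n=18: ⌊(19·161+356)/492⌋ − ⌊(18·161+356)/492⌋ = ⌊3415/492⌋ − ⌊3254/492⌋ = 6 − 6 = 0
n=19: ⌊(20·161+356)/492⌋ − ⌊(19·161+356)/492⌋ = ⌊3576/492⌋ − ⌊3415/492⌋ = 7 − 6 = 1
n=20: ⌊(21·161+356)/492⌋ − ⌊(20·161+356)/492⌋ = ⌊3737/492⌋ − ⌊3576/492⌋ = 7 − 7 = 0
n=21: ⌊(22·161+356)/492⌋ − ⌊(21·161+356)/492⌋ = ⌊3898/492⌋ − ⌊3737/492⌋ = 7 − 7 = 0
n=22: ⌊(23·161+356)/492⌋ − ⌊(22·161+356)/492⌋ = ⌊4059/492⌋ − ⌊3898/492⌋ = 8 − 7 = 1
n=23: ⌊(24·161+356)/492⌋ − ⌊(23·161+356)/492⌋ = ⌊4220/492⌋ − ⌊4059/492⌋ = 8 − 8 = 0
n=24: ⌊(25·161+356)/492⌋ − ⌊(24·161+356)/492⌋ = ⌊4381/492⌋ − ⌊4220/492⌋ = 8 − 8 = 0
n=25: ⌊(26·161+356)/492⌋ − ⌊(25·161+356)/492⌋ = ⌊4542/492⌋ − ⌊4381/492⌋ = 9 − 8 = 1
n=26: ⌊(27·161+356)/492⌋ − ⌊(26·161+356)/492⌋ = ⌊4703/492⌋ − ⌊4542/492⌋ = 9 − 9 = 0
n=27: ⌊(28·161+356)/492⌋ − ⌊(27·161+356)/492⌋ = ⌊4864/492⌋ − ⌊4703/492⌋ = 9 − 9 = 0
n=28: ⌊(29·161+356)/492⌋ − ⌊(28·161+356)/492⌋ = ⌊5025/492⌋ − ⌊4864/492⌋ = 10 − 9 = 1
n=29: ⌊(30·161+356)/492⌋ − ⌊(29·161+356)/492⌋ = ⌊5186/492⌋ − ⌊5025/492⌋ = 10 − 10 = 0
n=30: ⌊(31·161+356)/492⌋ − ⌊(30·161+356)/492⌋ = ⌊5347/492⌋ − ⌊5186/492⌋ = 10 − 10 = 0
n=31: ⌊(32·161+356)/492⌋ − ⌊(31·161+356)/492⌋ = ⌊5508/492⌋ − ⌊5347/492⌋ = 11 − 10 = 1
n=32: ⌊(33·161+356)/492⌋ − ⌊(32·161+356)/492⌋ = ⌊5669/492⌋ − ⌊5508/492⌋ = 11 − 11 = 0

100100100010010010010010010010010


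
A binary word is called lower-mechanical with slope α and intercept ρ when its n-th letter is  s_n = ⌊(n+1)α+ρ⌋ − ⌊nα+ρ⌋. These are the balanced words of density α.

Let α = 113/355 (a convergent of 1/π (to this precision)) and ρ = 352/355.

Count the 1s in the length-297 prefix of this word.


#1s = Σ_{n=0}^{296} s_n = Σ_{n=0}^{296} (⌊(n+1)α+ρ⌋ − ⌊nα+ρ⌋)
the sum telescopes: every ⌊nα+ρ⌋ with 0 < n < 297 appears once with + and once with −, leaving ⌊297α+ρ⌋ − ⌊0·α+ρ⌋
297α + ρ = (297·113 + 352) / 355 = 33913/355
ρ = 352/355
⌊33913/355⌋ = 95,  ⌊352/355⌋ = 0
#1s = 95 − 0 = 95

95


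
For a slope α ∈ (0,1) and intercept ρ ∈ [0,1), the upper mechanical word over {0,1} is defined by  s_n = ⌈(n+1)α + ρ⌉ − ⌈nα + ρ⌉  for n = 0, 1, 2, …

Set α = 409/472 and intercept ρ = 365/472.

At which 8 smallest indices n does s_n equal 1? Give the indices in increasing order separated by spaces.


0 1 2 3 4 6 7 8

n=0: ⌈774/472⌉−⌈365/472⌉ = 2−1 = 1  ← one
n=1: ⌈1183/472⌉−⌈774/472⌉ = 3−2 = 1  ← one
n=2: ⌈1592/472⌉−⌈1183/472⌉ = 4−3 = 1  ← one
n=3: ⌈2001/472⌉−⌈1592/472⌉ = 5−4 = 1  ← one
n=4: ⌈2410/472⌉−⌈2001/472⌉ = 6−5 = 1  ← one
n=5: ⌈2819/472⌉−⌈2410/472⌉ = 6−6 = 0
n=6: ⌈3228/472⌉−⌈2819/472⌉ = 7−6 = 1  ← one
n=7: ⌈3637/472⌉−⌈3228/472⌉ = 8−7 = 1  ← one
n=8: ⌈4046/472⌉−⌈3637/472⌉ = 9−8 = 1  ← one
positions of the first 8 ones: 0 1 2 3 4 6 7 8


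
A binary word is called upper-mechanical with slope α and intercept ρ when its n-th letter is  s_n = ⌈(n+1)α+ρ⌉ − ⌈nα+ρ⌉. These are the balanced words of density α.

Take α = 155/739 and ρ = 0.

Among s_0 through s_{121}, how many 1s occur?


#1s = Σ_{n=0}^{121} s_n = Σ_{n=0}^{121} (⌈(n+1)α+ρ⌉ − ⌈nα+ρ⌉)
the sum telescopes: every ⌈nα+ρ⌉ with 0 < n < 122 appears once with + and once with −, leaving ⌈122α+ρ⌉ − ⌈0·α+ρ⌉
122α + ρ = (122·155) / 739 = 18910/739
ρ = 0/739
⌈18910/739⌉ = 26,  ⌈0/739⌉ = 0
#1s = 26 − 0 = 26

26


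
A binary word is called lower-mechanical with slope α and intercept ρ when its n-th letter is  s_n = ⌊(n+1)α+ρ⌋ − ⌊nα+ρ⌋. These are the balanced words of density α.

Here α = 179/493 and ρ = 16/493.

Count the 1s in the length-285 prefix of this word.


#1s = Σ_{n=0}^{284} s_n = Σ_{n=0}^{284} (⌊(n+1)α+ρ⌋ − ⌊nα+ρ⌋)
the sum telescopes: every ⌊nα+ρ⌋ with 0 < n < 285 appears once with + and once with −, leaving ⌊285α+ρ⌋ − ⌊0·α+ρ⌋
285α + ρ = (285·179 + 16) / 493 = 51031/493
ρ = 16/493
⌊51031/493⌋ = 103,  ⌊16/493⌋ = 0
#1s = 103 − 0 = 103

103


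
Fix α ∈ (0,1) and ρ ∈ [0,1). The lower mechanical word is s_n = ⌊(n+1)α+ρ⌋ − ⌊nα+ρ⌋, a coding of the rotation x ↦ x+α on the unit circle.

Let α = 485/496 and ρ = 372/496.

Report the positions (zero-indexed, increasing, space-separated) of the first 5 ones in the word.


0 1 2 3 4

n=0: ⌊857/496⌋−⌊372/496⌋ = 1−0 = 1  ← one
n=1: ⌊1342/496⌋−⌊857/496⌋ = 2−1 = 1  ← one
n=2: ⌊1827/496⌋−⌊1342/496⌋ = 3−2 = 1  ← one
n=3: ⌊2312/496⌋−⌊1827/496⌋ = 4−3 = 1  ← one
n=4: ⌊2797/496⌋−⌊2312/496⌋ = 5−4 = 1  ← one
positions of the first 5 ones: 0 1 2 3 4


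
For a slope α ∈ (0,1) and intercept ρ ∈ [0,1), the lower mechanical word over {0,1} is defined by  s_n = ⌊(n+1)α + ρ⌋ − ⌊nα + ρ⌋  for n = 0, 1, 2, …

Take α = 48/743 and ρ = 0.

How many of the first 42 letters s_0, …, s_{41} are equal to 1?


2

#1s = Σ_{n=0}^{41} s_n = Σ_{n=0}^{41} (⌊(n+1)α+ρ⌋ − ⌊nα+ρ⌋)
the sum telescopes: every ⌊nα+ρ⌋ with 0 < n < 42 appears once with + and once with −, leaving ⌊42α+ρ⌋ − ⌊0·α+ρ⌋
42α + ρ = (42·48) / 743 = 2016/743
ρ = 0/743
⌊2016/743⌋ = 2,  ⌊0/743⌋ = 0
#1s = 2 − 0 = 2


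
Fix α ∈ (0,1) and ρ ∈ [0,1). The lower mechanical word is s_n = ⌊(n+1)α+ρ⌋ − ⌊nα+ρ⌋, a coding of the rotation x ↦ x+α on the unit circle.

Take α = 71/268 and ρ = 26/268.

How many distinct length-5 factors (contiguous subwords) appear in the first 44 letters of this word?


t_n = ⌊(n·71+26)/268⌋ for n = 0 … 44:
  n=0…9: ⌊26/268⌋=0 ⌊97/268⌋=0 ⌊168/268⌋=0 ⌊239/268⌋=0 ⌊310/268⌋=1 ⌊381/268⌋=1 ⌊452/268⌋=1 ⌊523/268⌋=1 ⌊594/268⌋=2 ⌊665/268⌋=2
  n=10…19: ⌊736/268⌋=2 ⌊807/268⌋=3 ⌊878/268⌋=3 ⌊949/268⌋=3 ⌊1020/268⌋=3 ⌊1091/268⌋=4 ⌊1162/268⌋=4 ⌊1233/268⌋=4 ⌊1304/268⌋=4 ⌊1375/268⌋=5
  n=20…29: ⌊1446/268⌋=5 ⌊1517/268⌋=5 ⌊1588/268⌋=5 ⌊1659/268⌋=6 ⌊1730/268⌋=6 ⌊1801/268⌋=6 ⌊1872/268⌋=6 ⌊1943/268⌋=7 ⌊2014/268⌋=7 ⌊2085/268⌋=7
  n=30…39: ⌊2156/268⌋=8 ⌊2227/268⌋=8 ⌊2298/268⌋=8 ⌊2369/268⌋=8 ⌊2440/268⌋=9 ⌊2511/268⌋=9 ⌊2582/268⌋=9 ⌊2653/268⌋=9 ⌊2724/268⌋=10 ⌊2795/268⌋=10
  n=40…44: ⌊2866/268⌋=10 ⌊2937/268⌋=10 ⌊3008/268⌋=11 ⌊3079/268⌋=11 ⌊3150/268⌋=11
s_n = t_(n+1) − t_n for n = 0 … 43 gives
prefix = 00010001001000100010001000100100010001000100
slide a length-5 window over [0..4] … [39..43] (40 windows); first occurrence of each distinct factor:
  [  0..  4] 00010
  [  1..  5] 00100
  [  2..  6] 01000
  [  3..  7] 10001
  [  6.. 10] 01001
  [  7.. 11] 10010
  (the other 34 windows repeat one of these)
distinct factors: {00010, 00100, 01000, 01001, 10001, 10010}
count = 6  (Sturmian bound for length 5 is 6)

6


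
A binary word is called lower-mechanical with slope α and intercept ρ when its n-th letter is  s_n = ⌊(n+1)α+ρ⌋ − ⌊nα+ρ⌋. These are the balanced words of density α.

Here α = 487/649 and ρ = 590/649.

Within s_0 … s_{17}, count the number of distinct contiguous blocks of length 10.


4

t_n = ⌊(n·487+590)/649⌋ for n = 0 … 18:
  n=0…9: ⌊590/649⌋=0 ⌊1077/649⌋=1 ⌊1564/649⌋=2 ⌊2051/649⌋=3 ⌊2538/649⌋=3 ⌊3025/649⌋=4 ⌊3512/649⌋=5 ⌊3999/649⌋=6 ⌊4486/649⌋=6 ⌊4973/649⌋=7
  n=10…18: ⌊5460/649⌋=8 ⌊5947/649⌋=9 ⌊6434/649⌋=9 ⌊6921/649⌋=10 ⌊7408/649⌋=11 ⌊7895/649⌋=12 ⌊8382/649⌋=12 ⌊8869/649⌋=13 ⌊9356/649⌋=14
s_n = t_(n+1) − t_n for n = 0 … 17 gives
prefix = 111011101110111011
slide a length-10 window over [0..9] … [8..17] (9 windows); first occurrence of each distinct factor:
  [  0..  9] 1110111011
  [  1.. 10] 1101110111
  [  2.. 11] 1011101110
  [  3.. 12] 0111011101
  (the other 5 windows repeat one of these)
distinct factors: {0111011101, 1011101110, 1101110111, 1110111011}
count = 4  (Sturmian bound for length 10 is 11)


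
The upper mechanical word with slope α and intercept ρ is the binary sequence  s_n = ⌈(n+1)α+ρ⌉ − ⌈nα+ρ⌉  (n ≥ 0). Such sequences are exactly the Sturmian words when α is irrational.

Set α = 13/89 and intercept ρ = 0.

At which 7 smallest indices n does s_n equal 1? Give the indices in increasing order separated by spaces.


n=0: ⌈13/89⌉−⌈0/89⌉ = 1−0 = 1  ← one
n=1: ⌈26/89⌉−⌈13/89⌉ = 1−1 = 0
n=2: ⌈39/89⌉−⌈26/89⌉ = 1−1 = 0
n=3: ⌈52/89⌉−⌈39/89⌉ = 1−1 = 0
n=4: ⌈65/89⌉−⌈52/89⌉ = 1−1 = 0
n=5: ⌈78/89⌉−⌈65/89⌉ = 1−1 = 0
n=6: ⌈91/89⌉−⌈78/89⌉ = 2−1 = 1  ← one
n=7: ⌈104/89⌉−⌈91/89⌉ = 2−2 = 0
n=8: ⌈117/89⌉−⌈104/89⌉ = 2−2 = 0
n=9: ⌈130/89⌉−⌈117/89⌉ = 2−2 = 0
n=10: ⌈143/89⌉−⌈130/89⌉ = 2−2 = 0
n=11: ⌈156/89⌉−⌈143/89⌉ = 2−2 = 0
n=12: ⌈169/89⌉−⌈156/89⌉ = 2−2 = 0
n=13: ⌈182/89⌉−⌈169/89⌉ = 3−2 = 1  ← one
n=14: ⌈195/89⌉−⌈182/89⌉ = 3−3 = 0
n=15: ⌈208/89⌉−⌈195/89⌉ = 3−3 = 0
n=16: ⌈221/89⌉−⌈208/89⌉ = 3−3 = 0
n=17: ⌈234/89⌉−⌈221/89⌉ = 3−3 = 0
n=18: ⌈247/89⌉−⌈234/89⌉ = 3−3 = 0
n=19: ⌈260/89⌉−⌈247/89⌉ = 3−3 = 0
n=20: ⌈273/89⌉−⌈260/89⌉ = 4−3 = 1  ← one
n=21: ⌈286/89⌉−⌈273/89⌉ = 4−4 = 0
n=22: ⌈299/89⌉−⌈286/89⌉ = 4−4 = 0
n=23: ⌈312/89⌉−⌈299/89⌉ = 4−4 = 0
n=24: ⌈325/89⌉−⌈312/89⌉ = 4−4 = 0
n=25: ⌈338/89⌉−⌈325/89⌉ = 4−4 = 0
n=26: ⌈351/89⌉−⌈338/89⌉ = 4−4 = 0
n=27: ⌈364/89⌉−⌈351/89⌉ = 5−4 = 1  ← one
n=28: ⌈377/89⌉−⌈364/89⌉ = 5−5 = 0
n=29: ⌈390/89⌉−⌈377/89⌉ = 5−5 = 0
n=30: ⌈403/89⌉−⌈390/89⌉ = 5−5 = 0
n=31: ⌈416/89⌉−⌈403/89⌉ = 5−5 = 0
n=32: ⌈429/89⌉−⌈416/89⌉ = 5−5 = 0
n=33: ⌈442/89⌉−⌈429/89⌉ = 5−5 = 0
n=34: ⌈455/89⌉−⌈442/89⌉ = 6−5 = 1  ← one
n=35: ⌈468/89⌉−⌈455/89⌉ = 6−6 = 0
n=36: ⌈481/89⌉−⌈468/89⌉ = 6−6 = 0
n=37: ⌈494/89⌉−⌈481/89⌉ = 6−6 = 0
n=38: ⌈507/89⌉−⌈494/89⌉ = 6−6 = 0
n=39: ⌈520/89⌉−⌈507/89⌉ = 6−6 = 0
n=40: ⌈533/89⌉−⌈520/89⌉ = 6−6 = 0
n=41: ⌈546/89⌉−⌈533/89⌉ = 7−6 = 1  ← one
positions of the first 7 ones: 0 6 13 20 27 34 41

0 6 13 20 27 34 41


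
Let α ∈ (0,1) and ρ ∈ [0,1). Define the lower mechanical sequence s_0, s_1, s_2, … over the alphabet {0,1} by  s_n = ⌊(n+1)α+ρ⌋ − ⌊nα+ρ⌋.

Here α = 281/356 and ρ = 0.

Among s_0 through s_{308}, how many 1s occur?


#1s = Σ_{n=0}^{308} s_n = Σ_{n=0}^{308} (⌊(n+1)α+ρ⌋ − ⌊nα+ρ⌋)
the sum telescopes: every ⌊nα+ρ⌋ with 0 < n < 309 appears once with + and once with −, leaving ⌊309α+ρ⌋ − ⌊0·α+ρ⌋
309α + ρ = (309·281) / 356 = 86829/356
ρ = 0/356
⌊86829/356⌋ = 243,  ⌊0/356⌋ = 0
#1s = 243 − 0 = 243

243


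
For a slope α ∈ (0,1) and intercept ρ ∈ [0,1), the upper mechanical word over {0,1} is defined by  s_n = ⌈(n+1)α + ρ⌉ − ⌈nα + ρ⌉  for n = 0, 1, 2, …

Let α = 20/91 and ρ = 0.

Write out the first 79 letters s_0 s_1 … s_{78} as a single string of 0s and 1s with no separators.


n=0: ⌈(1·20)/91⌉ − ⌈(0·20)/91⌉ = ⌈20/91⌉ − ⌈0/91⌉ = 1 − 0 = 1
n=1: ⌈(2·20)/91⌉ − ⌈(1·20)/91⌉ = ⌈40/91⌉ − ⌈20/91⌉ = 1 − 1 = 0
n=2: ⌈(3·20)/91⌉ − ⌈(2·20)/91⌉ = ⌈60/91⌉ − ⌈40/91⌉ = 1 − 1 = 0
n=3: ⌈(4·20)/91⌉ − ⌈(3·20)/91⌉ = ⌈80/91⌉ − ⌈60/91⌉ = 1 − 1 = 0
n=4: ⌈(5·20)/91⌉ − ⌈(4·20)/91⌉ = ⌈100/91⌉ − ⌈80/91⌉ = 2 − 1 = 1
n=5: ⌈(6·20)/91⌉ − ⌈(5·20)/91⌉ = ⌈120/91⌉ − ⌈100/91⌉ = 2 − 2 = 0
n=6: ⌈(7·20)/91⌉ − ⌈(6·20)/91⌉ = ⌈140/91⌉ − ⌈120/91⌉ = 2 − 2 = 0
n=7: ⌈(8·20)/91⌉ − ⌈(7·20)/91⌉ = ⌈160/91⌉ − ⌈140/91⌉ = 2 − 2 = 0
n=8: ⌈(9·20)/91⌉ − ⌈(8·20)/91⌉ = ⌈180/91⌉ − ⌈160/91⌉ = 2 − 2 = 0
n=9: ⌈(10·20)/91⌉ − ⌈(9·20)/91⌉ = ⌈200/91⌉ − ⌈180/91⌉ = 3 − 2 = 1
n=10: ⌈(11·20)/91⌉ − ⌈(10·20)/91⌉ = ⌈220/91⌉ − ⌈200/91⌉ = 3 − 3 = 0
n=11: ⌈(12·20)/91⌉ − ⌈(11·20)/91⌉ = ⌈240/91⌉ − ⌈220/91⌉ = 3 − 3 = 0
n=12: ⌈(13·20)/91⌉ − ⌈(12·20)/91⌉ = ⌈260/91⌉ − ⌈240/91⌉ = 3 − 3 = 0
n=13: ⌈(14·20)/91⌉ − ⌈(13·20)/91⌉ = ⌈280/91⌉ − ⌈260/91⌉ = 4 − 3 = 1
n=14: ⌈(15·20)/91⌉ − ⌈(14·20)/91⌉ = ⌈300/91⌉ − ⌈280/91⌉ = 4 − 4 = 0
n=15: ⌈(16·20)/91⌉ − ⌈(15·20)/91⌉ = ⌈320/91⌉ − ⌈300/91⌉ = 4 − 4 = 0
n=16: ⌈(17·20)/91⌉ − ⌈(16·20)/91⌉ = ⌈340/91⌉ − ⌈320/91⌉ = 4 − 4 = 0
n=17: ⌈(18·20)/91⌉ − ⌈(17·20)/91⌉ = ⌈360/91⌉ − ⌈340/91⌉ = 4 − 4 = 0
n=18: ⌈(19·20)/91⌉ − ⌈(18·20)/91⌉ = ⌈380/91⌉ − ⌈360/91⌉ = 5 − 4 = 1
n=19: ⌈(20·20)/91⌉ − ⌈(19·20)/91⌉ = ⌈400/91⌉ − ⌈380/91⌉ = 5 − 5 = 0
n=20: ⌈(21·20)/91⌉ − ⌈(20·20)/91⌉ = ⌈420/91⌉ − ⌈400/91⌉ = 5 − 5 = 0
n=21: ⌈(22·20)/91⌉ − ⌈(21·20)/91⌉ = ⌈440/91⌉ − ⌈420/91⌉ = 5 − 5 = 0
n=22: ⌈(23·20)/91⌉ − ⌈(22·20)/91⌉ = ⌈460/91⌉ − ⌈440/91⌉ = 6 − 5 = 1
n=23: ⌈(24·20)/91⌉ − ⌈(23·20)/91⌉ = ⌈480/91⌉ − ⌈460/91⌉ = 6 − 6 = 0
n=24: ⌈(25·20)/91⌉ − ⌈(24·20)/91⌉ = ⌈500/91⌉ − ⌈480/91⌉ = 6 − 6 = 0
n=25: ⌈(26·20)/91⌉ − ⌈(25·20)/91⌉ = ⌈520/91⌉ − ⌈500/91⌉ = 6 − 6 = 0
n=26: ⌈(27·20)/91⌉ − ⌈(26·20)/91⌉ = ⌈540/91⌉ − ⌈520/91⌉ = 6 − 6 = 0
n=27: ⌈(28·20)/91⌉ − ⌈(27·20)/91⌉ = ⌈560/91⌉ − ⌈540/91⌉ = 7 − 6 = 1
n=28: ⌈(29·20)/91⌉ − ⌈(28·20)/91⌉ = ⌈580/91⌉ − ⌈560/91⌉ = 7 − 7 = 0
n=29: ⌈(30·20)/91⌉ − ⌈(29·20)/91⌉ = ⌈600/91⌉ − ⌈580/91⌉ = 7 − 7 = 0
n=30: ⌈(31·20)/91⌉ − ⌈(30·20)/91⌉ = ⌈620/91⌉ − ⌈600/91⌉ = 7 − 7 = 0
n=31: ⌈(32·20)/91⌉ − ⌈(31·20)/91⌉ = ⌈640/91⌉ − ⌈620/91⌉ = 8 − 7 = 1
n=32: ⌈(33·20)/91⌉ − ⌈(32·20)/91⌉ = ⌈660/91⌉ − ⌈640/91⌉ = 8 − 8 = 0
n=33: ⌈(34·20)/91⌉ − ⌈(33·20)/91⌉ = ⌈680/91⌉ − ⌈660/91⌉ = 8 − 8 = 0
n=34: ⌈(35·20)/91⌉ − ⌈(34·20)/91⌉ = ⌈700/91⌉ − ⌈680/91⌉ = 8 − 8 = 0
n=35: ⌈(36·20)/91⌉ − ⌈(35·20)/91⌉ = ⌈720/91⌉ − ⌈700/91⌉ = 8 − 8 = 0
n=36: ⌈(37·20)/91⌉ − ⌈(36·20)/91⌉ = ⌈740/91⌉ − ⌈720/91⌉ = 9 − 8 = 1
n=37: ⌈(38·20)/91⌉ − ⌈(37·20)/91⌉ = ⌈760/91⌉ − ⌈740/91⌉ = 9 − 9 = 0
n=38: ⌈(39·20)/91⌉ − ⌈(38·20)/91⌉ = ⌈780/91⌉ − ⌈760/91⌉ = 9 − 9 = 0
n=39: ⌈(40·20)/91⌉ − ⌈(39·20)/91⌉ = ⌈800/91⌉ − ⌈780/91⌉ = 9 − 9 = 0
n=40: ⌈(41·20)/91⌉ − ⌈(40·20)/91⌉ = ⌈820/91⌉ − ⌈800/91⌉ = 10 − 9 = 1
n=41: ⌈(42·20)/91⌉ − ⌈(41·20)/91⌉ = ⌈840/91⌉ − ⌈820/91⌉ = 10 − 10 = 0
n=42: ⌈(43·20)/91⌉ − ⌈(42·20)/91⌉ = ⌈860/91⌉ − ⌈840/91⌉ = 10 − 10 = 0
n=43: ⌈(44·20)/91⌉ − ⌈(43·20)/91⌉ = ⌈880/91⌉ − ⌈860/91⌉ = 10 − 10 = 0
n=44: ⌈(45·20)/91⌉ − ⌈(44·20)/91⌉ = ⌈900/91⌉ − ⌈880/91⌉ = 10 − 10 = 0
n=45: ⌈(46·20)/91⌉ − ⌈(45·20)/91⌉ = ⌈920/91⌉ − ⌈900/91⌉ = 11 − 10 = 1
n=46: ⌈(47·20)/91⌉ − ⌈(46·20)/91⌉ = ⌈940/91⌉ − ⌈920/91⌉ = 11 − 11 = 0
n=47: ⌈(48·20)/91⌉ − ⌈(47·20)/91⌉ = ⌈960/91⌉ − ⌈940/91⌉ = 11 − 11 = 0
n=48: ⌈(49·20)/91⌉ − ⌈(48·20)/91⌉ = ⌈980/91⌉ − ⌈960/91⌉ = 11 − 11 = 0
n=49: ⌈(50·20)/91⌉ − ⌈(49·20)/91⌉ = ⌈1000/91⌉ − ⌈980/91⌉ = 11 − 11 = 0
n=50: ⌈(51·20)/91⌉ − ⌈(50·20)/91⌉ = ⌈1020/91⌉ − ⌈1000/91⌉ = 12 − 11 = 1
n=51: ⌈(52·20)/91⌉ − ⌈(51·20)/91⌉ = ⌈1040/91⌉ − ⌈1020/91⌉ = 12 − 12 = 0
n=52: ⌈(53·20)/91⌉ − ⌈(52·20)/91⌉ = ⌈1060/91⌉ − ⌈1040/91⌉ = 12 − 12 = 0
n=53: ⌈(54·20)/91⌉ − ⌈(53·20)/91⌉ = ⌈1080/91⌉ − ⌈1060/91⌉ = 12 − 12 = 0
n=54: ⌈(55·20)/91⌉ − ⌈(54·20)/91⌉ = ⌈1100/91⌉ − ⌈1080/91⌉ = 13 − 12 = 1
n=55: ⌈(56·20)/91⌉ − ⌈(55·20)/91⌉ = ⌈1120/91⌉ − ⌈1100/91⌉ = 13 − 13 = 0
n=56: ⌈(57·20)/91⌉ − ⌈(56·20)/91⌉ = ⌈1140/91⌉ − ⌈1120/91⌉ = 13 − 13 = 0
n=57: ⌈(58·20)/91⌉ − ⌈(57·20)/91⌉ = ⌈1160/91⌉ − ⌈1140/91⌉ = 13 − 13 = 0
n=58: ⌈(59·20)/91⌉ − ⌈(58·20)/91⌉ = ⌈1180/91⌉ − ⌈1160/91⌉ = 13 − 13 = 0
n=59: ⌈(60·20)/91⌉ − ⌈(59·20)/91⌉ = ⌈1200/91⌉ − ⌈1180/91⌉ = 14 − 13 = 1
n=60: ⌈(61·20)/91⌉ − ⌈(60·20)/91⌉ = ⌈1220/91⌉ − ⌈1200/91⌉ = 14 − 14 = 0
n=61: ⌈(62·20)/91⌉ − ⌈(61·20)/91⌉ = ⌈1240/91⌉ − ⌈1220/91⌉ = 14 − 14 = 0
n=62: ⌈(63·20)/91⌉ − ⌈(62·20)/91⌉ = ⌈1260/91⌉ − ⌈1240/91⌉ = 14 − 14 = 0
n=63: ⌈(64·20)/91⌉ − ⌈(63·20)/91⌉ = ⌈1280/91⌉ − ⌈1260/91⌉ = 15 − 14 = 1
n=64: ⌈(65·20)/91⌉ − ⌈(64·20)/91⌉ = ⌈1300/91⌉ − ⌈1280/91⌉ = 15 − 15 = 0
n=65: ⌈(66·20)/91⌉ − ⌈(65·20)/91⌉ = ⌈1320/91⌉ − ⌈1300/91⌉ = 15 − 15 = 0
n=66: ⌈(67·20)/91⌉ − ⌈(66·20)/91⌉ = ⌈1340/91⌉ − ⌈1320/91⌉ = 15 − 15 = 0
n=67: ⌈(68·20)/91⌉ − ⌈(67·20)/91⌉ = ⌈1360/91⌉ − ⌈1340/91⌉ = 15 − 15 = 0
n=68: ⌈(69·20)/91⌉ − ⌈(68·20)/91⌉ = ⌈1380/91⌉ − ⌈1360/91⌉ = 16 − 15 = 1
n=69: ⌈(70·20)/91⌉ − ⌈(69·20)/91⌉ = ⌈1400/91⌉ − ⌈1380/91⌉ = 16 − 16 = 0
n=70: ⌈(71·20)/91⌉ − ⌈(70·20)/91⌉ = ⌈1420/91⌉ − ⌈1400/91⌉ = 16 − 16 = 0
n=71: ⌈(72·20)/91⌉ − ⌈(71·20)/91⌉ = ⌈1440/91⌉ − ⌈1420/91⌉ = 16 − 16 = 0
n=72: ⌈(73·20)/91⌉ − ⌈(72·20)/91⌉ = ⌈1460/91⌉ − ⌈1440/91⌉ = 17 − 16 = 1
n=73: ⌈(74·20)/91⌉ − ⌈(73·20)/91⌉ = ⌈1480/91⌉ − ⌈1460/91⌉ = 17 − 17 = 0
n=74: ⌈(75·20)/91⌉ − ⌈(74·20)/91⌉ = ⌈1500/91⌉ − ⌈1480/91⌉ = 17 − 17 = 0
n=75: ⌈(76·20)/91⌉ − ⌈(75·20)/91⌉ = ⌈1520/91⌉ − ⌈1500/91⌉ = 17 − 17 = 0
n=76: ⌈(77·20)/91⌉ − ⌈(76·20)/91⌉ = ⌈1540/91⌉ − ⌈1520/91⌉ = 17 − 17 = 0
n=77: ⌈(78·20)/91⌉ − ⌈(77·20)/91⌉ = ⌈1560/91⌉ − ⌈1540/91⌉ = 18 − 17 = 1
n=78: ⌈(79·20)/91⌉ − ⌈(78·20)/91⌉ = ⌈1580/91⌉ − ⌈1560/91⌉ = 18 − 18 = 0

1000100001000100001000100001000100001000100001000010001000010001000010001000010
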